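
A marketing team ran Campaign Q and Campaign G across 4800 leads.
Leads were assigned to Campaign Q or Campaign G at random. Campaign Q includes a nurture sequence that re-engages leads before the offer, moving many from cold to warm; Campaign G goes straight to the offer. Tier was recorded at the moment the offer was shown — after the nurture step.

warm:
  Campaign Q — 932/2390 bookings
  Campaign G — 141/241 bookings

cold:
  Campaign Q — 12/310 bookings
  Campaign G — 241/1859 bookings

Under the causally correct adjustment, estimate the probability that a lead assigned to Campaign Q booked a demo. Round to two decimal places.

0.35

The engagement tier-specific comparison favours Campaign G throughout, but the pooled figures favour Campaign Q. The question is whether to condition on engagement tier.
Engagement tier lies on the pathway campaign → engagement tier → outcome, so adjusting for it blocks the indirect effect. For the total causal effect of campaign, use the unadjusted pooled rates.
So P(outcome | do(Campaign Q)) is just the pooled rate for Campaign Q: 944/2700 = 0.350.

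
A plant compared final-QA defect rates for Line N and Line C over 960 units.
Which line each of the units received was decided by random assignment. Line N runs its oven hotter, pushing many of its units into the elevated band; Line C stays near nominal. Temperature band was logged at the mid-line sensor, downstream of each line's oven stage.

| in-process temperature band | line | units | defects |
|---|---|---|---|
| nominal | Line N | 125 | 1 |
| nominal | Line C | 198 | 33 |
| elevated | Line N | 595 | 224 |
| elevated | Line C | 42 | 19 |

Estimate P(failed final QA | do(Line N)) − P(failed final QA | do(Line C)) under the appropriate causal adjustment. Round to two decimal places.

In-process temperature band lies on the pathway line → in-process temperature band → outcome, so adjusting for it blocks the indirect effect. For the total causal effect of line, use the unadjusted pooled rates.
The causal difference is the pooled difference: 0.312 − 0.217 = +0.096.

+0.10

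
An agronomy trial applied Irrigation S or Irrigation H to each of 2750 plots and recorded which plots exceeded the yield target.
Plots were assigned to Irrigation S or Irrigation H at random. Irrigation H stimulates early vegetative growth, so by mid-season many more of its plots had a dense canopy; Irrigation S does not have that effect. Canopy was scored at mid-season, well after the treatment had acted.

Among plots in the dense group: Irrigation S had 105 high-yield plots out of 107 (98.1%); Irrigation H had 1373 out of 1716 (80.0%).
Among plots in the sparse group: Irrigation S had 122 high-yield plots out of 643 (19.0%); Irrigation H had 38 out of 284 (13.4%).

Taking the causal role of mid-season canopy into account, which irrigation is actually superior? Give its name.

Irrigation H

The distribution of mid-season canopy is itself part of what the irrigation does — it is an intermediate outcome. Holding it fixed would remove that part of the effect; the total effect is the pooled difference.
Pooled: Irrigation S 30.3% vs Irrigation H 70.5%; Irrigation H is higher overall.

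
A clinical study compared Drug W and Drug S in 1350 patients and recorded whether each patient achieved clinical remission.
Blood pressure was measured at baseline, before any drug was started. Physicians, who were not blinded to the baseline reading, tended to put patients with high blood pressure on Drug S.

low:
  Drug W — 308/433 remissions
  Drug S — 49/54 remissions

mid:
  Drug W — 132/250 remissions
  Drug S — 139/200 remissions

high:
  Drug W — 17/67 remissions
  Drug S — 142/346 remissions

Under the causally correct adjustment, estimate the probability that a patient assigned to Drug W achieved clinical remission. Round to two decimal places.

0.51

Blood pressure differs across drugs for reasons unrelated to any effect of the drug itself, and it separately predicts the outcome — a classic confounder. We must compare within blood pressure levels.
Standardising Drug W to the population blood pressure mix: 0.361·308/433 + 0.333·132/250 + 0.306·17/67 = 0.510.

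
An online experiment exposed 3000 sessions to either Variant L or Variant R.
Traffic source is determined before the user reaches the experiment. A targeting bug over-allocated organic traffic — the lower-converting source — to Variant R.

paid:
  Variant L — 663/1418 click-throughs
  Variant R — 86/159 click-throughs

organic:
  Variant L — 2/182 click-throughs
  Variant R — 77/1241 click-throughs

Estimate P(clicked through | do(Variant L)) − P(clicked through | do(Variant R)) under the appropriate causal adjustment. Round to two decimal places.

The stratified and pooled comparisons disagree (Variant R wins within each traffic source; Variant L wins overall), so the answer turns on the causal role of traffic source.
Nothing the variant does changes traffic source; the imbalance is an allocation artefact. With traffic source also predicting the outcome, the pooled figure is confounded, and the within-stratum comparison is the causal one.
Adjusting over the population distribution of traffic source: 0.526·(0.468−0.541) + 0.474·(0.011−0.062) = -0.063.

-0.06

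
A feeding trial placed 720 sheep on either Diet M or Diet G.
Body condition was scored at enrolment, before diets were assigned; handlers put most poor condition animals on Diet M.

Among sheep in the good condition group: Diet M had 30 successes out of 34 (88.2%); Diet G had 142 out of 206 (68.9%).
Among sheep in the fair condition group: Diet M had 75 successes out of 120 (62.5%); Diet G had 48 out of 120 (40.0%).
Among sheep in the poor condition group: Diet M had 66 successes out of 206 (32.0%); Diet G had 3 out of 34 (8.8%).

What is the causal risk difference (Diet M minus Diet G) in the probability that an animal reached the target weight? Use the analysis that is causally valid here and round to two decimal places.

+0.22

The stratified and pooled comparisons disagree (Diet M wins within each starting body condition; Diet G wins overall), so the answer turns on the causal role of starting body condition.
The imbalance in starting body condition arose from how sheep were allocated, not from anything the diet did; and starting body condition independently affects the outcome. The pooled gap is confounded — condition on starting body condition.
Adjusting over the population distribution of starting body condition: 0.333·(0.882−0.689) + 0.333·(0.625−0.400) + 0.333·(0.320−0.088) = +0.217.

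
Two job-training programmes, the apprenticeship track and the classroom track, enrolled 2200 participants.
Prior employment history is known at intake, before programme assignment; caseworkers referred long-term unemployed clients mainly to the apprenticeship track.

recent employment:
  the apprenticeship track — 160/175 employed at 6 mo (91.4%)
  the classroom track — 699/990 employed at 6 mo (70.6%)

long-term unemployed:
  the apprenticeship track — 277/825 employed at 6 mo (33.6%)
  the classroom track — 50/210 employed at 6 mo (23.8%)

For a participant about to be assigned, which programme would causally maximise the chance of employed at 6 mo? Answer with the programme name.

Prior employment history differs across programmes for reasons unrelated to any effect of the programme itself, and it separately predicts the outcome — a classic confounder. We must compare within prior employment history levels.
Within each level — recent employment: 91.4% vs 70.6%; long-term unemployed: 33.6% vs 23.8% — the apprenticeship track is higher every time.

the apprenticeship track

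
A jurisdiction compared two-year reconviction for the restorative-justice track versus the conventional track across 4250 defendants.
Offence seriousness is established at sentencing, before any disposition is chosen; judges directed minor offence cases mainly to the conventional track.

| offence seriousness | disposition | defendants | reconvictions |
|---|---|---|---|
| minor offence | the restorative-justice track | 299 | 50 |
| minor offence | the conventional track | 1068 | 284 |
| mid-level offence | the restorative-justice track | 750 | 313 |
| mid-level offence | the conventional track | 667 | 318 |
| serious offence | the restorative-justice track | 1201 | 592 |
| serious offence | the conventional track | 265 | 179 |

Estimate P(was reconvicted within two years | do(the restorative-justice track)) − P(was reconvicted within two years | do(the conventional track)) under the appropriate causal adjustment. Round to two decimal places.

-0.11

Offence seriousness satisfies the back-door criterion: it is not a descendant of the disposition, and it blocks the spurious path from disposition to outcome. Adjusting for it (i.e., using the within-offence seriousness rates) gives the causal effect.
Adjusting over the population distribution of offence seriousness: 0.322·(0.167−0.266) + 0.333·(0.417−0.477) + 0.345·(0.493−0.675) = -0.115.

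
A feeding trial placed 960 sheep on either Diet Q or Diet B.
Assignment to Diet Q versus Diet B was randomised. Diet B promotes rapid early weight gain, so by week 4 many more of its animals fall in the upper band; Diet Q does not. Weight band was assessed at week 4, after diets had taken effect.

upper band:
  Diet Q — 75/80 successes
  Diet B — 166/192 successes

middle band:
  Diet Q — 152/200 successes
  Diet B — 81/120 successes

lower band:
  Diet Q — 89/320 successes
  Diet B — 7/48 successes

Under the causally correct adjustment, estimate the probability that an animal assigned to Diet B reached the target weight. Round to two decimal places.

0.71

Week-4 weight band here is a post-treatment variable shaped by the diet; conditioning on it would introduce bias rather than remove it. The overall comparison is the causal one.
So P(outcome | do(Diet B)) is just the pooled rate for Diet B: 254/360 = 0.706.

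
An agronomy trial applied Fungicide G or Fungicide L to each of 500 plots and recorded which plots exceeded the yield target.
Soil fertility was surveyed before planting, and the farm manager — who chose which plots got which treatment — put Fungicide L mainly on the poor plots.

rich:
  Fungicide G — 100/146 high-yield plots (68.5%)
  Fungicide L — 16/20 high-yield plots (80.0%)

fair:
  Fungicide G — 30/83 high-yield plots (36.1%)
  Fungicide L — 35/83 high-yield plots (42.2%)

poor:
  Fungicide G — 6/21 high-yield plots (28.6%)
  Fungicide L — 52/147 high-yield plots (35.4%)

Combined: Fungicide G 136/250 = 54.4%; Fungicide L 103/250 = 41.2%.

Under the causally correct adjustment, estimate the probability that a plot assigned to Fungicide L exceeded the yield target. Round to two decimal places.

0.52

The soil fertility-specific comparison favours Fungicide L throughout, but the pooled figures favour Fungicide G. The question is whether to condition on soil fertility.
Nothing the fungicide does changes soil fertility; the imbalance is an allocation artefact. With soil fertility also predicting the outcome, the pooled figure is confounded, and the within-stratum comparison is the causal one.
Standardising Fungicide L to the population soil fertility mix: 0.332·16/20 + 0.332·35/83 + 0.336·52/147 = 0.524.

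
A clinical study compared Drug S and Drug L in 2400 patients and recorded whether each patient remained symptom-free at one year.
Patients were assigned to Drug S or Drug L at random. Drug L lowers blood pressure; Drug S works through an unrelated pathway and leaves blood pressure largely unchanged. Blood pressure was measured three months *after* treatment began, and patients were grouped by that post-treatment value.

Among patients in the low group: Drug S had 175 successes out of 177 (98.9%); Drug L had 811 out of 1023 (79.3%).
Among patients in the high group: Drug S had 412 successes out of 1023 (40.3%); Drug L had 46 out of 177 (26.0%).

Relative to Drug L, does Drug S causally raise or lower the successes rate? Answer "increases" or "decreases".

decreases

Drug S is higher inside every blood pressure stratum but Drug L is higher in aggregate. Whether to stratify depends on how blood pressure relates to the drug.
Blood pressure is downstream of the drug. One should not condition on a consequence of treatment, so the overall rates are the right comparison.
Pooled: Drug S 48.9% vs Drug L 71.4%; Drug L is higher overall.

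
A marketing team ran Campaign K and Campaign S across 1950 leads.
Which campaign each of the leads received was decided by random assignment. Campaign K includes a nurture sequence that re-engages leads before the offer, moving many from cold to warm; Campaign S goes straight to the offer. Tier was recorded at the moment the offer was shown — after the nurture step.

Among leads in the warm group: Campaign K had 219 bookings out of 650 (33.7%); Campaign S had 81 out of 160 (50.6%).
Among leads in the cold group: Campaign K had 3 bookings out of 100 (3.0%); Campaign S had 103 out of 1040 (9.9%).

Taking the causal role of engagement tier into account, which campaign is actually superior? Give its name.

Campaign K

Stratifying would compare campaigns among leads the campaigns themselves sorted into engagement tier groups — a form of selection on an intermediate. The unconditioned pooled rates give the total causal effect.
Pooled: Campaign K 29.6% vs Campaign S 15.3%; Campaign K is higher overall.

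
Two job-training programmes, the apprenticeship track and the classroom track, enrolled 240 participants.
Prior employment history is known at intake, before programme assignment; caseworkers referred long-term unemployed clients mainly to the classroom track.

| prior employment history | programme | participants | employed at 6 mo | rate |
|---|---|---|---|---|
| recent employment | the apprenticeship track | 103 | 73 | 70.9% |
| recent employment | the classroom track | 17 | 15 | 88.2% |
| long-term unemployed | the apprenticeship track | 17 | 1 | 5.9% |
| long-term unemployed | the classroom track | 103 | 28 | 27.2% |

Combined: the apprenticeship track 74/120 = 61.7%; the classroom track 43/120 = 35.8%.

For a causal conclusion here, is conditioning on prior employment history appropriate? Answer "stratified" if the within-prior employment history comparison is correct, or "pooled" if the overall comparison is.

stratified

the classroom track is higher inside every prior employment history stratum but the apprenticeship track is higher in aggregate. Whether to stratify depends on how prior employment history relates to the programme.
Since prior employment history is a pre-existing factor (not a product of the programme) and it affects the outcome on its own, it is a confounder. The stratified rates, not the pooled rate, identify the causal effect.
Within each level — recent employment: 70.9% vs 88.2%; long-term unemployed: 5.9% vs 27.2% — the classroom track is higher every time.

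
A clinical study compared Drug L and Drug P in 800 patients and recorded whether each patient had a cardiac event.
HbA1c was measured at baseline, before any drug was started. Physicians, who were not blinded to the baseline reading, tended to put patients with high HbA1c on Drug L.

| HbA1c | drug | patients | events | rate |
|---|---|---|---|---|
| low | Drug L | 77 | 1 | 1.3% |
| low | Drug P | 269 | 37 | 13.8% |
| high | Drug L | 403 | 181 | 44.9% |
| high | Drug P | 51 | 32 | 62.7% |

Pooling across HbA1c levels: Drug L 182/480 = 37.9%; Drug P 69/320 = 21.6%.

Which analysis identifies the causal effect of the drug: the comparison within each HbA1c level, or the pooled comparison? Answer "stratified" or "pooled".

stratified

Since HbA1c is a pre-existing factor (not a product of the drug) and it affects the outcome on its own, it is a confounder. The stratified rates, not the pooled rate, identify the causal effect.
Within each level — low: 1.3% vs 13.8%; high: 44.9% vs 62.7% — Drug L is lower every time.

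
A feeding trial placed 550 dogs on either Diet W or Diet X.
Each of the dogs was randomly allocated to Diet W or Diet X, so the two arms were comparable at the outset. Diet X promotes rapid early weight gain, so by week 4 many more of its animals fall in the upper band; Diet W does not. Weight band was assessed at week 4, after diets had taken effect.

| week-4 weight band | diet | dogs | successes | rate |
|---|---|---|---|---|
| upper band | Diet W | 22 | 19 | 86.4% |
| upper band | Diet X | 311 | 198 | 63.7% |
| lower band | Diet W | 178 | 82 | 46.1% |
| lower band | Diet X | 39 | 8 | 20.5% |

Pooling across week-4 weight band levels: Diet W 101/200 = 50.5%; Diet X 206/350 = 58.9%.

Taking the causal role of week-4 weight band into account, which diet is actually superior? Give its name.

Because the diet influences week-4 weight band, week-4 weight band is a post-treatment mediator, not a confounder. Stratifying on it would bias the estimate; the causal effect is the crude pooled difference.
Pooled: Diet W 50.5% vs Diet X 58.9%; Diet X is higher overall.

Diet X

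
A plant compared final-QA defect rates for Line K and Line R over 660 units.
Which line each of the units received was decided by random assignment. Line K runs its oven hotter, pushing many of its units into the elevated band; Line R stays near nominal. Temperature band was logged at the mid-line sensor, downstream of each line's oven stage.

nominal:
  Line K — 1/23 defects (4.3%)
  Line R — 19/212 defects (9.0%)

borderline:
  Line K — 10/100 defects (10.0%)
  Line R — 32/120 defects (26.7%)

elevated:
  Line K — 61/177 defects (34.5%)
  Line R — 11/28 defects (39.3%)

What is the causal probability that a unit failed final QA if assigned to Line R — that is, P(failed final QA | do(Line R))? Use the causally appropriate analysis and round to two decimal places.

Stratifying would compare lines among units the lines themselves sorted into in-process temperature band groups — a form of selection on an intermediate. The unconditioned pooled rates give the total causal effect.
So P(outcome | do(Line R)) is just the pooled rate for Line R: 62/360 = 0.172.

0.17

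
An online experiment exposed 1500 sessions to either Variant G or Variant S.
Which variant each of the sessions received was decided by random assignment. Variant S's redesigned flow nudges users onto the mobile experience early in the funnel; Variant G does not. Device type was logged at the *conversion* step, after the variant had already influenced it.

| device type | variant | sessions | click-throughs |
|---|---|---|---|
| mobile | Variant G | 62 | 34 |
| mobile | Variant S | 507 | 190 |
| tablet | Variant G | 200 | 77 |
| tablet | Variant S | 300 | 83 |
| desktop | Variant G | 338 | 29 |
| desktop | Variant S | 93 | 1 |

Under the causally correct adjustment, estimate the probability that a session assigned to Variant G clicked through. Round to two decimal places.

0.23

Because the variant influences device type, device type is a post-treatment mediator, not a confounder. Stratifying on it would bias the estimate; the causal effect is the crude pooled difference.
So P(outcome | do(Variant G)) is just the pooled rate for Variant G: 140/600 = 0.233.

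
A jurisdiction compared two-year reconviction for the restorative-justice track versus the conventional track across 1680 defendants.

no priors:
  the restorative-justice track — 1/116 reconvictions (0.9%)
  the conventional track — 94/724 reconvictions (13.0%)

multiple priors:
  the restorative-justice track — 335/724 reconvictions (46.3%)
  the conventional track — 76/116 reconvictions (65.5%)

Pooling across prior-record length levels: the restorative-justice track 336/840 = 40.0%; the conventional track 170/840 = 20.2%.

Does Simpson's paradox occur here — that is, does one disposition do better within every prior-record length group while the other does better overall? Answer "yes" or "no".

yes

Within each prior-record length level (no priors 0.9% vs 13.0%; multiple priors 46.3% vs 65.5%), the restorative-justice track has the lower rate every time. Pooled: 40.0% vs 20.2% — the conventional track has the lower rate overall. The two comparisons disagree.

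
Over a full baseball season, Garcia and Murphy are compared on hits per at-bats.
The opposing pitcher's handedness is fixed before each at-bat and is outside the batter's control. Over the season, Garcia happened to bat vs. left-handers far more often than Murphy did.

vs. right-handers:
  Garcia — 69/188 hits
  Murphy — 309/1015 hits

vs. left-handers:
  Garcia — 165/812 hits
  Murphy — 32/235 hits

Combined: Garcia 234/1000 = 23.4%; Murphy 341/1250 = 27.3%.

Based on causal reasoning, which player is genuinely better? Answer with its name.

Garcia

The pitcher handedness-specific comparison favours Garcia throughout, but the pooled figures favour Murphy. The question is whether to condition on pitcher handedness.
Pitcher handedness is set before the player has any effect — it is not caused by the player — and it independently drives the outcome. That makes it a confounder, so the causal comparison is within pitcher handedness levels.
Within each level — vs. right-handers: 36.7% vs 30.4%; vs. left-handers: 20.3% vs 13.6% — Garcia is higher every time.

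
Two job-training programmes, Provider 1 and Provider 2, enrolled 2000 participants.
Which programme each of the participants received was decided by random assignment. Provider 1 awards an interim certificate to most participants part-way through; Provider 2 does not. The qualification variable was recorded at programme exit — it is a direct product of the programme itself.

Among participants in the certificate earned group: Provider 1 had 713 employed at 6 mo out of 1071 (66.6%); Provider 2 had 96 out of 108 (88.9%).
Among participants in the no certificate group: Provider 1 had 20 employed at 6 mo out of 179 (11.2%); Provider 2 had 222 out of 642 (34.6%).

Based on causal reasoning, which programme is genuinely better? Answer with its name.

Provider 1

The distribution of qualification attained during the programme is itself part of what the programme does — it is an intermediate outcome. Holding it fixed would remove that part of the effect; the total effect is the pooled difference.
Pooled: Provider 1 58.6% vs Provider 2 42.4%; Provider 1 is higher overall.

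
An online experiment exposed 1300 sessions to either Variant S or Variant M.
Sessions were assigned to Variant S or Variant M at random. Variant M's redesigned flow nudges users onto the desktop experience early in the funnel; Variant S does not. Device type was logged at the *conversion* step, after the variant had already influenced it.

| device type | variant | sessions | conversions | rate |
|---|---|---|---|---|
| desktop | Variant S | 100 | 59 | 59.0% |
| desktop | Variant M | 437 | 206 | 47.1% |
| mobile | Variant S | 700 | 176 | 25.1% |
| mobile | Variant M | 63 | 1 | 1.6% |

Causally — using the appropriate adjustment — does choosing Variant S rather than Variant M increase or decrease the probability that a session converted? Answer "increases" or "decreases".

decreases

The device type-specific comparison favours Variant S throughout, but the pooled figures favour Variant M. The question is whether to condition on device type.
Device type here is a post-treatment variable shaped by the variant; conditioning on it would introduce bias rather than remove it. The overall comparison is the causal one.
Pooled: Variant S 29.4% vs Variant M 41.4%; Variant M is higher overall.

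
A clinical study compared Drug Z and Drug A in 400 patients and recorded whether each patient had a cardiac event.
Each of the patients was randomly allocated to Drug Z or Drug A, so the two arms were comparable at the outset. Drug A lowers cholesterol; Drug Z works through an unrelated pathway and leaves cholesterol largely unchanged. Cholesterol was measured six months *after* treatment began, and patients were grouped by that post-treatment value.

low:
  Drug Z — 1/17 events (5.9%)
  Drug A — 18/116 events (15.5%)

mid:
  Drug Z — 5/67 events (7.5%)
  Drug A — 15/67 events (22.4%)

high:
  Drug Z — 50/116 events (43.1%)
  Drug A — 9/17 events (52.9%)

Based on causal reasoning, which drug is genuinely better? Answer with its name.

Cholesterol here is a post-treatment variable shaped by the drug; conditioning on it would introduce bias rather than remove it. The overall comparison is the causal one.
Pooled: Drug Z 28.0% vs Drug A 21.0%; Drug A is lower overall.

Drug A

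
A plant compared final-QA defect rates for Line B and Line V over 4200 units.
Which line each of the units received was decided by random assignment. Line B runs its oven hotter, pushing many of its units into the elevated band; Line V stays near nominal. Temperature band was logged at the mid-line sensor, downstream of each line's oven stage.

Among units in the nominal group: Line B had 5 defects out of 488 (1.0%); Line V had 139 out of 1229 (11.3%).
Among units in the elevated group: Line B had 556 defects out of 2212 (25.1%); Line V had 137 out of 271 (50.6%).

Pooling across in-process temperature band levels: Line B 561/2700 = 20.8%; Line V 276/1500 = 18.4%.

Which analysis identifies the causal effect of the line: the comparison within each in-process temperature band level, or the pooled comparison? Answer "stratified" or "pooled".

Line B is lower inside every in-process temperature band stratum but Line V is lower in aggregate. Whether to stratify depends on how in-process temperature band relates to the line.
In-process temperature band is downstream of the line. One should not condition on a consequence of treatment, so the overall rates are the right comparison.
Pooled: Line B 20.8% vs Line V 18.4%; Line V is lower overall.

pooled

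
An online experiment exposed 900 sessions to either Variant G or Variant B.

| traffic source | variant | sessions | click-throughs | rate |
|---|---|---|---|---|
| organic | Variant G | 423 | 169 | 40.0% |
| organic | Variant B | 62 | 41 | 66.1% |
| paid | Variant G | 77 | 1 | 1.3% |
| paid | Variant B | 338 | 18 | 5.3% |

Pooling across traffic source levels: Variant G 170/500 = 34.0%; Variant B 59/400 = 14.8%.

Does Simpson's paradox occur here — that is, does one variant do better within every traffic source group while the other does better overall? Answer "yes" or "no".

Within each traffic source level (organic 40.0% vs 66.1%; paid 1.3% vs 5.3%), Variant B has the higher rate every time. Pooled: 34.0% vs 14.8% — Variant G has the higher rate overall. The two comparisons disagree.

yes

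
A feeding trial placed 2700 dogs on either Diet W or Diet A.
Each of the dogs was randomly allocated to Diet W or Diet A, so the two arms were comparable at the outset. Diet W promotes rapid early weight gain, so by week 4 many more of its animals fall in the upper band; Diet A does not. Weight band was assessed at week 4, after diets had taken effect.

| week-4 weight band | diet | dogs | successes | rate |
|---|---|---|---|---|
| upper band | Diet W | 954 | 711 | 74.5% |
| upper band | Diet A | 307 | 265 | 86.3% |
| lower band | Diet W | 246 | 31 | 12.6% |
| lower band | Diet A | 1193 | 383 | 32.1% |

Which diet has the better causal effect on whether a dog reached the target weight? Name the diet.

Within every week-4 weight band level Diet A has the higher rate, yet pooled Diet W does — Simpson's reversal.
Week-4 weight band here is a post-treatment variable shaped by the diet; conditioning on it would introduce bias rather than remove it. The overall comparison is the causal one.
Pooled: Diet W 61.8% vs Diet A 43.2%; Diet W is higher overall.

Diet W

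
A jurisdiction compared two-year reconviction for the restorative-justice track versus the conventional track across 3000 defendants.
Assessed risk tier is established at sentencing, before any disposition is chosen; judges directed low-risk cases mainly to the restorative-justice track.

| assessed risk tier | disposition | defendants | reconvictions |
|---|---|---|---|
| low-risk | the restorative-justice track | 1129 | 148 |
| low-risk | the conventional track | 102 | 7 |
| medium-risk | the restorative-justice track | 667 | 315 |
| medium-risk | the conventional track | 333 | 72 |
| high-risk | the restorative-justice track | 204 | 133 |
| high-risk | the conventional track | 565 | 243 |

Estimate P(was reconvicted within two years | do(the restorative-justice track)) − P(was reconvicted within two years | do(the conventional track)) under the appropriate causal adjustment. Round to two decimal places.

+0.17

Within every assessed risk tier level the conventional track has the lower rate, yet pooled the restorative-justice track does — Simpson's reversal.
Assessed risk tier differs across dispositions for reasons unrelated to any effect of the disposition itself, and it separately predicts the outcome — a classic confounder. We must compare within assessed risk tier levels.
Adjusting over the population distribution of assessed risk tier: 0.410·(0.131−0.069) + 0.333·(0.472−0.216) + 0.256·(0.652−0.430) = +0.168.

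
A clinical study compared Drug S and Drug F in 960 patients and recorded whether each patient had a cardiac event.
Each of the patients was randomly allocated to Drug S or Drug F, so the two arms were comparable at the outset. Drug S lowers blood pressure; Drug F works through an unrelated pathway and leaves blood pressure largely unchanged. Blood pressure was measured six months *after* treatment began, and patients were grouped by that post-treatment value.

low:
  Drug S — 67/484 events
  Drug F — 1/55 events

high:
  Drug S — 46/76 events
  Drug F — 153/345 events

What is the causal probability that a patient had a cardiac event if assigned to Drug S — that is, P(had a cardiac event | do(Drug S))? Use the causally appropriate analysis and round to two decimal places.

0.20

The distribution of blood pressure is itself part of what the drug does — it is an intermediate outcome. Holding it fixed would remove that part of the effect; the total effect is the pooled difference.
So P(outcome | do(Drug S)) is just the pooled rate for Drug S: 113/560 = 0.202.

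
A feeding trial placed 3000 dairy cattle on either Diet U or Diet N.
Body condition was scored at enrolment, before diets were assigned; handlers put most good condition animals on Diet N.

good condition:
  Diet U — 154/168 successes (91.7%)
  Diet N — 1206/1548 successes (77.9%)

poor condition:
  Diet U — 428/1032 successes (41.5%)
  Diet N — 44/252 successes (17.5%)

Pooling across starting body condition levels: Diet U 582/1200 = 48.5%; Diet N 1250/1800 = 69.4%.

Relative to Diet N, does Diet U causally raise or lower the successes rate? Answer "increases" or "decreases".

Within every starting body condition level Diet U has the higher rate, yet pooled Diet N does — Simpson's reversal.
Starting body condition differs across diets for reasons unrelated to any effect of the diet itself, and it separately predicts the outcome — a classic confounder. We must compare within starting body condition levels.
Within each level — good condition: 91.7% vs 77.9%; poor condition: 41.5% vs 17.5% — Diet U is higher every time.

increases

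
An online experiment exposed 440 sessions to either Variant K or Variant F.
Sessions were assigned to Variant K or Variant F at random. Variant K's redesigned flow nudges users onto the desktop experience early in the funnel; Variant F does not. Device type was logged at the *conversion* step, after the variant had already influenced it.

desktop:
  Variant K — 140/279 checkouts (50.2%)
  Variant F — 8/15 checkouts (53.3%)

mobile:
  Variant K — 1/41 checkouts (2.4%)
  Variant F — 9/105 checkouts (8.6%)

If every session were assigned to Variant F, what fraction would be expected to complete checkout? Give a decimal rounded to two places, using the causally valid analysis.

Device type is downstream of the variant. One should not condition on a consequence of treatment, so the overall rates are the right comparison.
So P(outcome | do(Variant F)) is just the pooled rate for Variant F: 17/120 = 0.142.

0.14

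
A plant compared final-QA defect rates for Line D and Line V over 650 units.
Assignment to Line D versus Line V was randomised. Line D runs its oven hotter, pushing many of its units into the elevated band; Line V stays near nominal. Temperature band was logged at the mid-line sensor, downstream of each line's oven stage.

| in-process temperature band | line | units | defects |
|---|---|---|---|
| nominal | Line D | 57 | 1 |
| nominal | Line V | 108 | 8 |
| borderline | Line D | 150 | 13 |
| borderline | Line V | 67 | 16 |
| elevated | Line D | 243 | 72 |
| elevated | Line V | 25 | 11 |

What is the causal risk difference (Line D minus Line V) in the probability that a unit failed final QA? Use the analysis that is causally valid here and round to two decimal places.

The distribution of in-process temperature band is itself part of what the line does — it is an intermediate outcome. Holding it fixed would remove that part of the effect; the total effect is the pooled difference.
The causal difference is the pooled difference: 0.191 − 0.175 = +0.016.

+0.02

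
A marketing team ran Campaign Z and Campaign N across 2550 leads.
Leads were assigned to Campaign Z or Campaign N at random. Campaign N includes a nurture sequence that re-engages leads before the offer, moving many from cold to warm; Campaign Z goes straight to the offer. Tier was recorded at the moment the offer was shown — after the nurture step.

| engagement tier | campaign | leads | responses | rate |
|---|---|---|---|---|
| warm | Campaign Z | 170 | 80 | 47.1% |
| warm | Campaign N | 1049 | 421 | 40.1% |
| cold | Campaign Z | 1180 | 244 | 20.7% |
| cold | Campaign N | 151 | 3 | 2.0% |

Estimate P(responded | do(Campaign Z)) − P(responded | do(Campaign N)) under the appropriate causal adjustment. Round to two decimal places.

Engagement tier is recorded after the campaign and is itself shifted by it — it sits on the causal path from campaign to outcome. Conditioning on a mediator would strip out part of the effect we want; the pooled comparison gives the total causal effect.
The causal difference is the pooled difference: 0.240 − 0.353 = -0.113.

-0.11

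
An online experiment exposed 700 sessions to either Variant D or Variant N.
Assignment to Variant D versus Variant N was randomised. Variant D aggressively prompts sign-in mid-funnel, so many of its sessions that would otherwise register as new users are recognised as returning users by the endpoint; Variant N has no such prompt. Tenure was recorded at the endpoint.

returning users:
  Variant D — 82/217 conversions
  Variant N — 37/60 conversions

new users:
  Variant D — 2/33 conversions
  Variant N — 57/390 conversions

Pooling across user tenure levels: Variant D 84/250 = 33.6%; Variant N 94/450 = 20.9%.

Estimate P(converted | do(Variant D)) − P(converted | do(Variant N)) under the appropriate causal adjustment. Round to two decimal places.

+0.13

The distribution of user tenure is itself part of what the variant does — it is an intermediate outcome. Holding it fixed would remove that part of the effect; the total effect is the pooled difference.
The causal difference is the pooled difference: 0.336 − 0.209 = +0.127.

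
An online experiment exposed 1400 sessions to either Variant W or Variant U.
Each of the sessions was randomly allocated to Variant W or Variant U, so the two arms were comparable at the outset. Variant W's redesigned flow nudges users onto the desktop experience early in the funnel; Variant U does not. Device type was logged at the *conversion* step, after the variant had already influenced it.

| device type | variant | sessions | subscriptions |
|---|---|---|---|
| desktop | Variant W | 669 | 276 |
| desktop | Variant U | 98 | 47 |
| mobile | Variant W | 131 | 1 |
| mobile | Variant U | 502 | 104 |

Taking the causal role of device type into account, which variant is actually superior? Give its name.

Device type is recorded after the variant and is itself shifted by it — it sits on the causal path from variant to outcome. Conditioning on a mediator would strip out part of the effect we want; the pooled comparison gives the total causal effect.
Pooled: Variant W 34.6% vs Variant U 25.2%; Variant W is higher overall.

Variant W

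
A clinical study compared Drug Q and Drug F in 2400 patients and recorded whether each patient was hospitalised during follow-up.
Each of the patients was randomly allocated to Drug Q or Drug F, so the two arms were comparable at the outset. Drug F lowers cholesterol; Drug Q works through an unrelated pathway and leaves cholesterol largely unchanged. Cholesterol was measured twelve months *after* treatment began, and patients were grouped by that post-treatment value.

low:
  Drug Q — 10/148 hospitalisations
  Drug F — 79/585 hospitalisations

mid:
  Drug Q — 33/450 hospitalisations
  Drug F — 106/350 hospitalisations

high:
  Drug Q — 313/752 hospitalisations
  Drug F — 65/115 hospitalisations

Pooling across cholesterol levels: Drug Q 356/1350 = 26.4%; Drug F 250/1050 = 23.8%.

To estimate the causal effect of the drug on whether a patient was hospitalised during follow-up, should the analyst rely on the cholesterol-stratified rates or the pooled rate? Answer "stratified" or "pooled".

pooled

Stratifying would compare drugs among patients the drugs themselves sorted into cholesterol groups — a form of selection on an intermediate. The unconditioned pooled rates give the total causal effect.
Pooled: Drug Q 26.4% vs Drug F 23.8%; Drug F is lower overall.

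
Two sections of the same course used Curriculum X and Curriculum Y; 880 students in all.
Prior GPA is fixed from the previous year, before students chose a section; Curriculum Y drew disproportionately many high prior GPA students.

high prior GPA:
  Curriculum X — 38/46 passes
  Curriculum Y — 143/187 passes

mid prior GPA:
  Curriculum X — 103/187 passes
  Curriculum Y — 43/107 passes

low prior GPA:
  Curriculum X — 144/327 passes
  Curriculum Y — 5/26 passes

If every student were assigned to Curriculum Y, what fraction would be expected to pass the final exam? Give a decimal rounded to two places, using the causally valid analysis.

The stratified and pooled comparisons disagree (Curriculum X wins within each prior GPA band; Curriculum Y wins overall), so the answer turns on the causal role of prior GPA band.
The imbalance in prior GPA band arose from how students were allocated, not from anything the teaching method did; and prior GPA band independently affects the outcome. The pooled gap is confounded — condition on prior GPA band.
Standardising Curriculum Y to the population prior GPA band mix: 0.265·143/187 + 0.334·43/107 + 0.401·5/26 = 0.414.

0.41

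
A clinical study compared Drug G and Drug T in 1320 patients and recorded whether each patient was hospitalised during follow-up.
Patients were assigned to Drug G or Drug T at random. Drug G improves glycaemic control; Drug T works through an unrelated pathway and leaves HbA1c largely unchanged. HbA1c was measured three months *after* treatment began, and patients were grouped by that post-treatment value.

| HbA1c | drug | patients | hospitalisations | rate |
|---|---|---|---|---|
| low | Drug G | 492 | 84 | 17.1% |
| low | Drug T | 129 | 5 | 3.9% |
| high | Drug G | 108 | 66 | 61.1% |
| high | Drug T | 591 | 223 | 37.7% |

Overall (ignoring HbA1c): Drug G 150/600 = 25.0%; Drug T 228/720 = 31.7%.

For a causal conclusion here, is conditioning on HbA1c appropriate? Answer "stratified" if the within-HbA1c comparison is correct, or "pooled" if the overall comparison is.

The stratified and pooled comparisons disagree (Drug T wins within each HbA1c; Drug G wins overall), so the answer turns on the causal role of HbA1c.
HbA1c lies on the pathway drug → HbA1c → outcome, so adjusting for it blocks the indirect effect. For the total causal effect of drug, use the unadjusted pooled rates.
Pooled: Drug G 25.0% vs Drug T 31.7%; Drug G is lower overall.

pooled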